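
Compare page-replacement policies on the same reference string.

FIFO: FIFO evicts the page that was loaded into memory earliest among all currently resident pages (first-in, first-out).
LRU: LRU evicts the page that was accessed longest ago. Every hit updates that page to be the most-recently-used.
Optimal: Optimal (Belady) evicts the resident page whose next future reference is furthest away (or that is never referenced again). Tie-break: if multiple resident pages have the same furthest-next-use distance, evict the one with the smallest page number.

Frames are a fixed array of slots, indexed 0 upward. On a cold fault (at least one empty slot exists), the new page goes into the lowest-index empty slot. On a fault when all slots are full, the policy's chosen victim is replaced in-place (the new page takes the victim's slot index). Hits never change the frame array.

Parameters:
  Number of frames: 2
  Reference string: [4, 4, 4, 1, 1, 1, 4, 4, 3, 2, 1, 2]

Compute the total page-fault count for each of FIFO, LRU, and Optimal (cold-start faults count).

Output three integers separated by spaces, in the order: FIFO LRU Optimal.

Answer: 5 5 4

Derivation:
--- FIFO ---
  step 0: ref 4 -> FAULT, frames=[4,-] (faults so far: 1)
  step 1: ref 4 -> HIT, frames=[4,-] (faults so far: 1)
  step 2: ref 4 -> HIT, frames=[4,-] (faults so far: 1)
  step 3: ref 1 -> FAULT, frames=[4,1] (faults so far: 2)
  step 4: ref 1 -> HIT, frames=[4,1] (faults so far: 2)
  step 5: ref 1 -> HIT, frames=[4,1] (faults so far: 2)
  step 6: ref 4 -> HIT, frames=[4,1] (faults so far: 2)
  step 7: ref 4 -> HIT, frames=[4,1] (faults so far: 2)
  step 8: ref 3 -> FAULT, evict 4, frames=[3,1] (faults so far: 3)
  step 9: ref 2 -> FAULT, evict 1, frames=[3,2] (faults so far: 4)
  step 10: ref 1 -> FAULT, evict 3, frames=[1,2] (faults so far: 5)
  step 11: ref 2 -> HIT, frames=[1,2] (faults so far: 5)
  FIFO total faults: 5
--- LRU ---
  step 0: ref 4 -> FAULT, frames=[4,-] (faults so far: 1)
  step 1: ref 4 -> HIT, frames=[4,-] (faults so far: 1)
  step 2: ref 4 -> HIT, frames=[4,-] (faults so far: 1)
  step 3: ref 1 -> FAULT, frames=[4,1] (faults so far: 2)
  step 4: ref 1 -> HIT, frames=[4,1] (faults so far: 2)
  step 5: ref 1 -> HIT, frames=[4,1] (faults so far: 2)
  step 6: ref 4 -> HIT, frames=[4,1] (faults so far: 2)
  step 7: ref 4 -> HIT, frames=[4,1] (faults so far: 2)
  step 8: ref 3 -> FAULT, evict 1, frames=[4,3] (faults so far: 3)
  step 9: ref 2 -> FAULT, evict 4, frames=[2,3] (faults so far: 4)
  step 10: ref 1 -> FAULT, evict 3, frames=[2,1] (faults so far: 5)
  step 11: ref 2 -> HIT, frames=[2,1] (faults so far: 5)
  LRU total faults: 5
--- Optimal ---
  step 0: ref 4 -> FAULT, frames=[4,-] (faults so far: 1)
  step 1: ref 4 -> HIT, frames=[4,-] (faults so far: 1)
  step 2: ref 4 -> HIT, frames=[4,-] (faults so far: 1)
  step 3: ref 1 -> FAULT, frames=[4,1] (faults so far: 2)
  step 4: ref 1 -> HIT, frames=[4,1] (faults so far: 2)
  step 5: ref 1 -> HIT, frames=[4,1] (faults so far: 2)
  step 6: ref 4 -> HIT, frames=[4,1] (faults so far: 2)
  step 7: ref 4 -> HIT, frames=[4,1] (faults so far: 2)
  step 8: ref 3 -> FAULT, evict 4, frames=[3,1] (faults so far: 3)
  step 9: ref 2 -> FAULT, evict 3, frames=[2,1] (faults so far: 4)
  step 10: ref 1 -> HIT, frames=[2,1] (faults so far: 4)
  step 11: ref 2 -> HIT, frames=[2,1] (faults so far: 4)
  Optimal total faults: 4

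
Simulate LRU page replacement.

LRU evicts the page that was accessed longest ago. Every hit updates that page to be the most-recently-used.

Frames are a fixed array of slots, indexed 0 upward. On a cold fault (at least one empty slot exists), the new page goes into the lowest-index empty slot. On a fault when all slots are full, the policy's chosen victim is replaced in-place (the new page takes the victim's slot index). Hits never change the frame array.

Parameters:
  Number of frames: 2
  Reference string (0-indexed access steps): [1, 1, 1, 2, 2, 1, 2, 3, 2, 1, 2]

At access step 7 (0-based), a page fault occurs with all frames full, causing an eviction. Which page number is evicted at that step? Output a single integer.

Step 0: ref 1 -> FAULT, frames=[1,-]
Step 1: ref 1 -> HIT, frames=[1,-]
Step 2: ref 1 -> HIT, frames=[1,-]
Step 3: ref 2 -> FAULT, frames=[1,2]
Step 4: ref 2 -> HIT, frames=[1,2]
Step 5: ref 1 -> HIT, frames=[1,2]
Step 6: ref 2 -> HIT, frames=[1,2]
Step 7: ref 3 -> FAULT, evict 1, frames=[3,2]
At step 7: evicted page 1

Answer: 1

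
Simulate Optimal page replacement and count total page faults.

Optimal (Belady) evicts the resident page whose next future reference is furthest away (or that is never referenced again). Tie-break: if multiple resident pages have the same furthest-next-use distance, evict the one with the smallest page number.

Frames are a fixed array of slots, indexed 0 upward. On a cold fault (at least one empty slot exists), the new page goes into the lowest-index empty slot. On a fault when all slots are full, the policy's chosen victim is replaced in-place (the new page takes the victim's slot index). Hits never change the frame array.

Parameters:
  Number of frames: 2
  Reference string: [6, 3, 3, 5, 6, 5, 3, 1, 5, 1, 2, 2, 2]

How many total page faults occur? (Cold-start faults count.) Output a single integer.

Answer: 6

Derivation:
Step 0: ref 6 → FAULT, frames=[6,-]
Step 1: ref 3 → FAULT, frames=[6,3]
Step 2: ref 3 → HIT, frames=[6,3]
Step 3: ref 5 → FAULT (evict 3), frames=[6,5]
Step 4: ref 6 → HIT, frames=[6,5]
Step 5: ref 5 → HIT, frames=[6,5]
Step 6: ref 3 → FAULT (evict 6), frames=[3,5]
Step 7: ref 1 → FAULT (evict 3), frames=[1,5]
Step 8: ref 5 → HIT, frames=[1,5]
Step 9: ref 1 → HIT, frames=[1,5]
Step 10: ref 2 → FAULT (evict 1), frames=[2,5]
Step 11: ref 2 → HIT, frames=[2,5]
Step 12: ref 2 → HIT, frames=[2,5]
Total faults: 6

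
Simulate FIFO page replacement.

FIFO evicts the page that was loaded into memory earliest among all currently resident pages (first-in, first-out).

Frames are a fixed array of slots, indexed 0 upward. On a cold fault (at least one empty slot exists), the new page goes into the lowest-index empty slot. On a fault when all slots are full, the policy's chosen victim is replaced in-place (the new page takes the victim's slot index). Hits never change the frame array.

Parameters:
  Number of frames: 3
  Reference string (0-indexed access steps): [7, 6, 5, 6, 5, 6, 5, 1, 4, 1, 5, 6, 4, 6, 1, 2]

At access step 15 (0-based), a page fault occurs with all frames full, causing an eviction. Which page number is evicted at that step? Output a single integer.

Answer: 1

Derivation:
Step 0: ref 7 -> FAULT, frames=[7,-,-]
Step 1: ref 6 -> FAULT, frames=[7,6,-]
Step 2: ref 5 -> FAULT, frames=[7,6,5]
Step 3: ref 6 -> HIT, frames=[7,6,5]
Step 4: ref 5 -> HIT, frames=[7,6,5]
Step 5: ref 6 -> HIT, frames=[7,6,5]
Step 6: ref 5 -> HIT, frames=[7,6,5]
Step 7: ref 1 -> FAULT, evict 7, frames=[1,6,5]
Step 8: ref 4 -> FAULT, evict 6, frames=[1,4,5]
Step 9: ref 1 -> HIT, frames=[1,4,5]
Step 10: ref 5 -> HIT, frames=[1,4,5]
Step 11: ref 6 -> FAULT, evict 5, frames=[1,4,6]
Step 12: ref 4 -> HIT, frames=[1,4,6]
Step 13: ref 6 -> HIT, frames=[1,4,6]
Step 14: ref 1 -> HIT, frames=[1,4,6]
Step 15: ref 2 -> FAULT, evict 1, frames=[2,4,6]
At step 15: evicted page 1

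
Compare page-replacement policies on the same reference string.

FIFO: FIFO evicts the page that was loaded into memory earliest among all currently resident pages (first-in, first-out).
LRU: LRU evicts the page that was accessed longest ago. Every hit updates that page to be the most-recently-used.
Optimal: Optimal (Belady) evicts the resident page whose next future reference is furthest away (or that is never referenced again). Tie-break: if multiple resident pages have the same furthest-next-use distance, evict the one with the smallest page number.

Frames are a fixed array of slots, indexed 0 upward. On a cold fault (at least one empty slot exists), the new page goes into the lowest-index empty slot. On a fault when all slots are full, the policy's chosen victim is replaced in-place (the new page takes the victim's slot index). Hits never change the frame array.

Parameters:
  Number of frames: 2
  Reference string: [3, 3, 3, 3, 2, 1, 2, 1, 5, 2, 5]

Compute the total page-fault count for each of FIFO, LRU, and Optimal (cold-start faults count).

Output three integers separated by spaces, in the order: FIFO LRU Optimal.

--- FIFO ---
  step 0: ref 3 -> FAULT, frames=[3,-] (faults so far: 1)
  step 1: ref 3 -> HIT, frames=[3,-] (faults so far: 1)
  step 2: ref 3 -> HIT, frames=[3,-] (faults so far: 1)
  step 3: ref 3 -> HIT, frames=[3,-] (faults so far: 1)
  step 4: ref 2 -> FAULT, frames=[3,2] (faults so far: 2)
  step 5: ref 1 -> FAULT, evict 3, frames=[1,2] (faults so far: 3)
  step 6: ref 2 -> HIT, frames=[1,2] (faults so far: 3)
  step 7: ref 1 -> HIT, frames=[1,2] (faults so far: 3)
  step 8: ref 5 -> FAULT, evict 2, frames=[1,5] (faults so far: 4)
  step 9: ref 2 -> FAULT, evict 1, frames=[2,5] (faults so far: 5)
  step 10: ref 5 -> HIT, frames=[2,5] (faults so far: 5)
  FIFO total faults: 5
--- LRU ---
  step 0: ref 3 -> FAULT, frames=[3,-] (faults so far: 1)
  step 1: ref 3 -> HIT, frames=[3,-] (faults so far: 1)
  step 2: ref 3 -> HIT, frames=[3,-] (faults so far: 1)
  step 3: ref 3 -> HIT, frames=[3,-] (faults so far: 1)
  step 4: ref 2 -> FAULT, frames=[3,2] (faults so far: 2)
  step 5: ref 1 -> FAULT, evict 3, frames=[1,2] (faults so far: 3)
  step 6: ref 2 -> HIT, frames=[1,2] (faults so far: 3)
  step 7: ref 1 -> HIT, frames=[1,2] (faults so far: 3)
  step 8: ref 5 -> FAULT, evict 2, frames=[1,5] (faults so far: 4)
  step 9: ref 2 -> FAULT, evict 1, frames=[2,5] (faults so far: 5)
  step 10: ref 5 -> HIT, frames=[2,5] (faults so far: 5)
  LRU total faults: 5
--- Optimal ---
  step 0: ref 3 -> FAULT, frames=[3,-] (faults so far: 1)
  step 1: ref 3 -> HIT, frames=[3,-] (faults so far: 1)
  step 2: ref 3 -> HIT, frames=[3,-] (faults so far: 1)
  step 3: ref 3 -> HIT, frames=[3,-] (faults so far: 1)
  step 4: ref 2 -> FAULT, frames=[3,2] (faults so far: 2)
  step 5: ref 1 -> FAULT, evict 3, frames=[1,2] (faults so far: 3)
  step 6: ref 2 -> HIT, frames=[1,2] (faults so far: 3)
  step 7: ref 1 -> HIT, frames=[1,2] (faults so far: 3)
  step 8: ref 5 -> FAULT, evict 1, frames=[5,2] (faults so far: 4)
  step 9: ref 2 -> HIT, frames=[5,2] (faults so far: 4)
  step 10: ref 5 -> HIT, frames=[5,2] (faults so far: 4)
  Optimal total faults: 4

Answer: 5 5 4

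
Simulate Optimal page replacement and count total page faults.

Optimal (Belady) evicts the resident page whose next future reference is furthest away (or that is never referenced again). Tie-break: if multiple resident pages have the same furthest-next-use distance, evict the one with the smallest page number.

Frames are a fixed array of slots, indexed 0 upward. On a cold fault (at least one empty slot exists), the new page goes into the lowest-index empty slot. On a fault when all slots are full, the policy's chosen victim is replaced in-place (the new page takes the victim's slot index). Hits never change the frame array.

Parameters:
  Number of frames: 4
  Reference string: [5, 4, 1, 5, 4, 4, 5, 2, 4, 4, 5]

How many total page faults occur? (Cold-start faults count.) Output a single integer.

Step 0: ref 5 → FAULT, frames=[5,-,-,-]
Step 1: ref 4 → FAULT, frames=[5,4,-,-]
Step 2: ref 1 → FAULT, frames=[5,4,1,-]
Step 3: ref 5 → HIT, frames=[5,4,1,-]
Step 4: ref 4 → HIT, frames=[5,4,1,-]
Step 5: ref 4 → HIT, frames=[5,4,1,-]
Step 6: ref 5 → HIT, frames=[5,4,1,-]
Step 7: ref 2 → FAULT, frames=[5,4,1,2]
Step 8: ref 4 → HIT, frames=[5,4,1,2]
Step 9: ref 4 → HIT, frames=[5,4,1,2]
Step 10: ref 5 → HIT, frames=[5,4,1,2]
Total faults: 4

Answer: 4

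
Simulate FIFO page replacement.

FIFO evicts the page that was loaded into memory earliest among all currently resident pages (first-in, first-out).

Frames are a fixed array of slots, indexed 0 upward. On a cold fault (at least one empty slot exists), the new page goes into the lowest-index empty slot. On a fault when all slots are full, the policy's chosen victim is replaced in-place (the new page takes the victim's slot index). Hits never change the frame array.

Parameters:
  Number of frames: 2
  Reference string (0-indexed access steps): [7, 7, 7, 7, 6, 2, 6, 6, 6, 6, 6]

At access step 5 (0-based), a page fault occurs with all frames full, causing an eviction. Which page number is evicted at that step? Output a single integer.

Step 0: ref 7 -> FAULT, frames=[7,-]
Step 1: ref 7 -> HIT, frames=[7,-]
Step 2: ref 7 -> HIT, frames=[7,-]
Step 3: ref 7 -> HIT, frames=[7,-]
Step 4: ref 6 -> FAULT, frames=[7,6]
Step 5: ref 2 -> FAULT, evict 7, frames=[2,6]
At step 5: evicted page 7

Answer: 7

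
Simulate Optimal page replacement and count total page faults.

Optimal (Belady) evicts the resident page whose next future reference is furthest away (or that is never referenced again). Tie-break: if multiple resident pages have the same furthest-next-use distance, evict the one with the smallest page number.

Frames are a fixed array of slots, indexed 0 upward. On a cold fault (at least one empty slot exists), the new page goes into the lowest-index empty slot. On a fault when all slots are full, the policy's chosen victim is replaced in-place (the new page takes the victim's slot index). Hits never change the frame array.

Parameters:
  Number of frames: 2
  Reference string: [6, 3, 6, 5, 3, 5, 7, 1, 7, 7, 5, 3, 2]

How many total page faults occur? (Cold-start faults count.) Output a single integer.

Step 0: ref 6 → FAULT, frames=[6,-]
Step 1: ref 3 → FAULT, frames=[6,3]
Step 2: ref 6 → HIT, frames=[6,3]
Step 3: ref 5 → FAULT (evict 6), frames=[5,3]
Step 4: ref 3 → HIT, frames=[5,3]
Step 5: ref 5 → HIT, frames=[5,3]
Step 6: ref 7 → FAULT (evict 3), frames=[5,7]
Step 7: ref 1 → FAULT (evict 5), frames=[1,7]
Step 8: ref 7 → HIT, frames=[1,7]
Step 9: ref 7 → HIT, frames=[1,7]
Step 10: ref 5 → FAULT (evict 1), frames=[5,7]
Step 11: ref 3 → FAULT (evict 5), frames=[3,7]
Step 12: ref 2 → FAULT (evict 3), frames=[2,7]
Total faults: 8

Answer: 8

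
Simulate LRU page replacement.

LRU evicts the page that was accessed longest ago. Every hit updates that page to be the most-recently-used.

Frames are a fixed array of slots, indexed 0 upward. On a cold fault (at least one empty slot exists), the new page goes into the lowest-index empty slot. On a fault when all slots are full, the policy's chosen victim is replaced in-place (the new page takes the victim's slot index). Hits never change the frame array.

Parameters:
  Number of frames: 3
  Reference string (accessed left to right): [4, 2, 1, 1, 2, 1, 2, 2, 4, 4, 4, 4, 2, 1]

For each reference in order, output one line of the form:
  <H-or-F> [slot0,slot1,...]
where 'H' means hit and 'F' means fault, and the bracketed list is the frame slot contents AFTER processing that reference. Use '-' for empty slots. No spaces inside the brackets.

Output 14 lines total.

F [4,-,-]
F [4,2,-]
F [4,2,1]
H [4,2,1]
H [4,2,1]
H [4,2,1]
H [4,2,1]
H [4,2,1]
H [4,2,1]
H [4,2,1]
H [4,2,1]
H [4,2,1]
H [4,2,1]
H [4,2,1]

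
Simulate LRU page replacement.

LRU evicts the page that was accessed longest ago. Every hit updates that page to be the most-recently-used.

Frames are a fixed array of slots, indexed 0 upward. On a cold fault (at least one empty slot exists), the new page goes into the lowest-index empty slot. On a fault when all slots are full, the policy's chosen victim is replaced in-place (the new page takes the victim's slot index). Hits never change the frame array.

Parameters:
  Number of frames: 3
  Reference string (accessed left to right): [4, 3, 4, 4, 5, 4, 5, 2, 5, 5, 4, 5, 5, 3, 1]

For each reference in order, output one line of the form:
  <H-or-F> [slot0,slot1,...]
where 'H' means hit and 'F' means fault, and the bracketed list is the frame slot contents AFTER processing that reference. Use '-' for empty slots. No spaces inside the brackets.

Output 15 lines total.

F [4,-,-]
F [4,3,-]
H [4,3,-]
H [4,3,-]
F [4,3,5]
H [4,3,5]
H [4,3,5]
F [4,2,5]
H [4,2,5]
H [4,2,5]
H [4,2,5]
H [4,2,5]
H [4,2,5]
F [4,3,5]
F [1,3,5]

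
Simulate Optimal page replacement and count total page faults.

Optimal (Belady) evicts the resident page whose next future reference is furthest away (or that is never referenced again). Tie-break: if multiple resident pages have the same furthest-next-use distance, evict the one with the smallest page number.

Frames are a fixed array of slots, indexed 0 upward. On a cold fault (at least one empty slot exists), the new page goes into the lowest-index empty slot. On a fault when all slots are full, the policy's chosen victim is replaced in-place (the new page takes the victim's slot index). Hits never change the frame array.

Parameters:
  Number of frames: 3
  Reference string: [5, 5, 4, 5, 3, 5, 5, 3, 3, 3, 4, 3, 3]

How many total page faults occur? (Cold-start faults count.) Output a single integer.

Step 0: ref 5 → FAULT, frames=[5,-,-]
Step 1: ref 5 → HIT, frames=[5,-,-]
Step 2: ref 4 → FAULT, frames=[5,4,-]
Step 3: ref 5 → HIT, frames=[5,4,-]
Step 4: ref 3 → FAULT, frames=[5,4,3]
Step 5: ref 5 → HIT, frames=[5,4,3]
Step 6: ref 5 → HIT, frames=[5,4,3]
Step 7: ref 3 → HIT, frames=[5,4,3]
Step 8: ref 3 → HIT, frames=[5,4,3]
Step 9: ref 3 → HIT, frames=[5,4,3]
Step 10: ref 4 → HIT, frames=[5,4,3]
Step 11: ref 3 → HIT, frames=[5,4,3]
Step 12: ref 3 → HIT, frames=[5,4,3]
Total faults: 3

Answer: 3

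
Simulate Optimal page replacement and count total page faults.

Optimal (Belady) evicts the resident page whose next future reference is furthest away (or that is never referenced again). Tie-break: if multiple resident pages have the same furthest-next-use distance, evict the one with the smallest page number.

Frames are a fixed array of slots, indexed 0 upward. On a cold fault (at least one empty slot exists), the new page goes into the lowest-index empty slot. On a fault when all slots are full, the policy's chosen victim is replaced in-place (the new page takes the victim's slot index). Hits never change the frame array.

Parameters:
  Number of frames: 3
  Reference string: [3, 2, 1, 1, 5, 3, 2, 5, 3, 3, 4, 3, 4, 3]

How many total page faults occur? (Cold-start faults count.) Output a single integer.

Answer: 5

Derivation:
Step 0: ref 3 → FAULT, frames=[3,-,-]
Step 1: ref 2 → FAULT, frames=[3,2,-]
Step 2: ref 1 → FAULT, frames=[3,2,1]
Step 3: ref 1 → HIT, frames=[3,2,1]
Step 4: ref 5 → FAULT (evict 1), frames=[3,2,5]
Step 5: ref 3 → HIT, frames=[3,2,5]
Step 6: ref 2 → HIT, frames=[3,2,5]
Step 7: ref 5 → HIT, frames=[3,2,5]
Step 8: ref 3 → HIT, frames=[3,2,5]
Step 9: ref 3 → HIT, frames=[3,2,5]
Step 10: ref 4 → FAULT (evict 2), frames=[3,4,5]
Step 11: ref 3 → HIT, frames=[3,4,5]
Step 12: ref 4 → HIT, frames=[3,4,5]
Step 13: ref 3 → HIT, frames=[3,4,5]
Total faults: 5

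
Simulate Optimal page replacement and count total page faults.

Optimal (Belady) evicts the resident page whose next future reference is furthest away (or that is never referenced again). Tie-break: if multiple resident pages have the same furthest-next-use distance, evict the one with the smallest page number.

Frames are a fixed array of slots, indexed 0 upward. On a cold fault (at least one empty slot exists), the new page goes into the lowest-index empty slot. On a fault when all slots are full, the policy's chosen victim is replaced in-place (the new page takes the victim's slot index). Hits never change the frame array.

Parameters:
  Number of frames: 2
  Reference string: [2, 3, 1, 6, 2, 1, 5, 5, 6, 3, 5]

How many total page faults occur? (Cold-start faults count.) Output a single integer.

Step 0: ref 2 → FAULT, frames=[2,-]
Step 1: ref 3 → FAULT, frames=[2,3]
Step 2: ref 1 → FAULT (evict 3), frames=[2,1]
Step 3: ref 6 → FAULT (evict 1), frames=[2,6]
Step 4: ref 2 → HIT, frames=[2,6]
Step 5: ref 1 → FAULT (evict 2), frames=[1,6]
Step 6: ref 5 → FAULT (evict 1), frames=[5,6]
Step 7: ref 5 → HIT, frames=[5,6]
Step 8: ref 6 → HIT, frames=[5,6]
Step 9: ref 3 → FAULT (evict 6), frames=[5,3]
Step 10: ref 5 → HIT, frames=[5,3]
Total faults: 7

Answer: 7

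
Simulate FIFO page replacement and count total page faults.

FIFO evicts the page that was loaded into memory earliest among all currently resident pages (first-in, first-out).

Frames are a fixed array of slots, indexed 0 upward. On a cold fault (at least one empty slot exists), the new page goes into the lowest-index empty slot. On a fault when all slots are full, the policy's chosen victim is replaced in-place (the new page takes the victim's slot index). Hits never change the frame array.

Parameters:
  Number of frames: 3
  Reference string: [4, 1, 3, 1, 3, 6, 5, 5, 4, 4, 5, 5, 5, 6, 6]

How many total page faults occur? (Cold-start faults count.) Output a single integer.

Step 0: ref 4 → FAULT, frames=[4,-,-]
Step 1: ref 1 → FAULT, frames=[4,1,-]
Step 2: ref 3 → FAULT, frames=[4,1,3]
Step 3: ref 1 → HIT, frames=[4,1,3]
Step 4: ref 3 → HIT, frames=[4,1,3]
Step 5: ref 6 → FAULT (evict 4), frames=[6,1,3]
Step 6: ref 5 → FAULT (evict 1), frames=[6,5,3]
Step 7: ref 5 → HIT, frames=[6,5,3]
Step 8: ref 4 → FAULT (evict 3), frames=[6,5,4]
Step 9: ref 4 → HIT, frames=[6,5,4]
Step 10: ref 5 → HIT, frames=[6,5,4]
Step 11: ref 5 → HIT, frames=[6,5,4]
Step 12: ref 5 → HIT, frames=[6,5,4]
Step 13: ref 6 → HIT, frames=[6,5,4]
Step 14: ref 6 → HIT, frames=[6,5,4]
Total faults: 6

Answer: 6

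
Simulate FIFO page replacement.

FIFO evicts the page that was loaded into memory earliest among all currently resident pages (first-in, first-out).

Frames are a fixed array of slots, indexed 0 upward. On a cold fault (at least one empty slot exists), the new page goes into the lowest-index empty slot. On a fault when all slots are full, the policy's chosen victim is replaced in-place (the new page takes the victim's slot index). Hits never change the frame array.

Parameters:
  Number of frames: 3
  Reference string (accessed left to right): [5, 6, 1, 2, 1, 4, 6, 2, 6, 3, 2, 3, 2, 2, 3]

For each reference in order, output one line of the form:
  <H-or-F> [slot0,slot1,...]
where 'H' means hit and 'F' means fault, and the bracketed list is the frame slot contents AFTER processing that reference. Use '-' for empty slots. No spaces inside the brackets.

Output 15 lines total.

F [5,-,-]
F [5,6,-]
F [5,6,1]
F [2,6,1]
H [2,6,1]
F [2,4,1]
F [2,4,6]
H [2,4,6]
H [2,4,6]
F [3,4,6]
F [3,2,6]
H [3,2,6]
H [3,2,6]
H [3,2,6]
H [3,2,6]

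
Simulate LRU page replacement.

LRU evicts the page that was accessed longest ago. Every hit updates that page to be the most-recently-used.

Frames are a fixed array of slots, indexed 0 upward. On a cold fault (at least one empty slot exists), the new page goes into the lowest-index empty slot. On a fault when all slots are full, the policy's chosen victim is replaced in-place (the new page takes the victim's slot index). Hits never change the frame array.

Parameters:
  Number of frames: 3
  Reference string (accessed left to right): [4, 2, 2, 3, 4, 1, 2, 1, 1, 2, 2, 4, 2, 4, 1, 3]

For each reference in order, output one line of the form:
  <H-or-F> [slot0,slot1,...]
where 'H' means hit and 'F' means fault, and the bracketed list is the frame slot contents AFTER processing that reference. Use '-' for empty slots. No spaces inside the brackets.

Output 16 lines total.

F [4,-,-]
F [4,2,-]
H [4,2,-]
F [4,2,3]
H [4,2,3]
F [4,1,3]
F [4,1,2]
H [4,1,2]
H [4,1,2]
H [4,1,2]
H [4,1,2]
H [4,1,2]
H [4,1,2]
H [4,1,2]
H [4,1,2]
F [4,1,3]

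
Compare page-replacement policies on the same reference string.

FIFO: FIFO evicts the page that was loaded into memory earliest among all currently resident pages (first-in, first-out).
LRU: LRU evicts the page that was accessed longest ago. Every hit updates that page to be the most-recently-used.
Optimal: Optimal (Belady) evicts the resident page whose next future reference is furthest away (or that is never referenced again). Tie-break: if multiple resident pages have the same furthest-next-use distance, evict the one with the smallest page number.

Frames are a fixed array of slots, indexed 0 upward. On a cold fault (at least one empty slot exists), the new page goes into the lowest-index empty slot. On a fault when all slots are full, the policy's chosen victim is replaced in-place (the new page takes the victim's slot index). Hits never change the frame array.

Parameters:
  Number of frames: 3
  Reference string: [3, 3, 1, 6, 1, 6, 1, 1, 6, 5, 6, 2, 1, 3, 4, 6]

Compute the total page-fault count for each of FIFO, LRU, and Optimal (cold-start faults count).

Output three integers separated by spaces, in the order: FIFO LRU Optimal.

--- FIFO ---
  step 0: ref 3 -> FAULT, frames=[3,-,-] (faults so far: 1)
  step 1: ref 3 -> HIT, frames=[3,-,-] (faults so far: 1)
  step 2: ref 1 -> FAULT, frames=[3,1,-] (faults so far: 2)
  step 3: ref 6 -> FAULT, frames=[3,1,6] (faults so far: 3)
  step 4: ref 1 -> HIT, frames=[3,1,6] (faults so far: 3)
  step 5: ref 6 -> HIT, frames=[3,1,6] (faults so far: 3)
  step 6: ref 1 -> HIT, frames=[3,1,6] (faults so far: 3)
  step 7: ref 1 -> HIT, frames=[3,1,6] (faults so far: 3)
  step 8: ref 6 -> HIT, frames=[3,1,6] (faults so far: 3)
  step 9: ref 5 -> FAULT, evict 3, frames=[5,1,6] (faults so far: 4)
  step 10: ref 6 -> HIT, frames=[5,1,6] (faults so far: 4)
  step 11: ref 2 -> FAULT, evict 1, frames=[5,2,6] (faults so far: 5)
  step 12: ref 1 -> FAULT, evict 6, frames=[5,2,1] (faults so far: 6)
  step 13: ref 3 -> FAULT, evict 5, frames=[3,2,1] (faults so far: 7)
  step 14: ref 4 -> FAULT, evict 2, frames=[3,4,1] (faults so far: 8)
  step 15: ref 6 -> FAULT, evict 1, frames=[3,4,6] (faults so far: 9)
  FIFO total faults: 9
--- LRU ---
  step 0: ref 3 -> FAULT, frames=[3,-,-] (faults so far: 1)
  step 1: ref 3 -> HIT, frames=[3,-,-] (faults so far: 1)
  step 2: ref 1 -> FAULT, frames=[3,1,-] (faults so far: 2)
  step 3: ref 6 -> FAULT, frames=[3,1,6] (faults so far: 3)
  step 4: ref 1 -> HIT, frames=[3,1,6] (faults so far: 3)
  step 5: ref 6 -> HIT, frames=[3,1,6] (faults so far: 3)
  step 6: ref 1 -> HIT, frames=[3,1,6] (faults so far: 3)
  step 7: ref 1 -> HIT, frames=[3,1,6] (faults so far: 3)
  step 8: ref 6 -> HIT, frames=[3,1,6] (faults so far: 3)
  step 9: ref 5 -> FAULT, evict 3, frames=[5,1,6] (faults so far: 4)
  step 10: ref 6 -> HIT, frames=[5,1,6] (faults so far: 4)
  step 11: ref 2 -> FAULT, evict 1, frames=[5,2,6] (faults so far: 5)
  step 12: ref 1 -> FAULT, evict 5, frames=[1,2,6] (faults so far: 6)
  step 13: ref 3 -> FAULT, evict 6, frames=[1,2,3] (faults so far: 7)
  step 14: ref 4 -> FAULT, evict 2, frames=[1,4,3] (faults so far: 8)
  step 15: ref 6 -> FAULT, evict 1, frames=[6,4,3] (faults so far: 9)
  LRU total faults: 9
--- Optimal ---
  step 0: ref 3 -> FAULT, frames=[3,-,-] (faults so far: 1)
  step 1: ref 3 -> HIT, frames=[3,-,-] (faults so far: 1)
  step 2: ref 1 -> FAULT, frames=[3,1,-] (faults so far: 2)
  step 3: ref 6 -> FAULT, frames=[3,1,6] (faults so far: 3)
  step 4: ref 1 -> HIT, frames=[3,1,6] (faults so far: 3)
  step 5: ref 6 -> HIT, frames=[3,1,6] (faults so far: 3)
  step 6: ref 1 -> HIT, frames=[3,1,6] (faults so far: 3)
  step 7: ref 1 -> HIT, frames=[3,1,6] (faults so far: 3)
  step 8: ref 6 -> HIT, frames=[3,1,6] (faults so far: 3)
  step 9: ref 5 -> FAULT, evict 3, frames=[5,1,6] (faults so far: 4)
  step 10: ref 6 -> HIT, frames=[5,1,6] (faults so far: 4)
  step 11: ref 2 -> FAULT, evict 5, frames=[2,1,6] (faults so far: 5)
  step 12: ref 1 -> HIT, frames=[2,1,6] (faults so far: 5)
  step 13: ref 3 -> FAULT, evict 1, frames=[2,3,6] (faults so far: 6)
  step 14: ref 4 -> FAULT, evict 2, frames=[4,3,6] (faults so far: 7)
  step 15: ref 6 -> HIT, frames=[4,3,6] (faults so far: 7)
  Optimal total faults: 7

Answer: 9 9 7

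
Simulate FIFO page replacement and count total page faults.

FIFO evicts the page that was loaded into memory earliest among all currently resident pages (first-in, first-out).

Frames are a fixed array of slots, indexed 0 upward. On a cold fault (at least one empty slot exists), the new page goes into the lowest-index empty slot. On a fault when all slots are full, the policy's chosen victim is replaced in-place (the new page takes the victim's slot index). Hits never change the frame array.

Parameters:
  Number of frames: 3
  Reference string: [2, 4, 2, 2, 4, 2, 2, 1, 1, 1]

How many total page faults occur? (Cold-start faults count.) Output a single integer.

Step 0: ref 2 → FAULT, frames=[2,-,-]
Step 1: ref 4 → FAULT, frames=[2,4,-]
Step 2: ref 2 → HIT, frames=[2,4,-]
Step 3: ref 2 → HIT, frames=[2,4,-]
Step 4: ref 4 → HIT, frames=[2,4,-]
Step 5: ref 2 → HIT, frames=[2,4,-]
Step 6: ref 2 → HIT, frames=[2,4,-]
Step 7: ref 1 → FAULT, frames=[2,4,1]
Step 8: ref 1 → HIT, frames=[2,4,1]
Step 9: ref 1 → HIT, frames=[2,4,1]
Total faults: 3

Answer: 3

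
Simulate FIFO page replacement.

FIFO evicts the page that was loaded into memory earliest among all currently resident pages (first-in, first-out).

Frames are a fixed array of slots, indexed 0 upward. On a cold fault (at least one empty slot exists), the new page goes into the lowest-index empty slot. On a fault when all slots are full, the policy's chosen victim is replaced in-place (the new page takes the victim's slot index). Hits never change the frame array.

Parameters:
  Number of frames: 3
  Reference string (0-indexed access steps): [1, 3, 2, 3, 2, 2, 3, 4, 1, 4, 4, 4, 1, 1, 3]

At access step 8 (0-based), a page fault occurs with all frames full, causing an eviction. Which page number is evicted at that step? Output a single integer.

Step 0: ref 1 -> FAULT, frames=[1,-,-]
Step 1: ref 3 -> FAULT, frames=[1,3,-]
Step 2: ref 2 -> FAULT, frames=[1,3,2]
Step 3: ref 3 -> HIT, frames=[1,3,2]
Step 4: ref 2 -> HIT, frames=[1,3,2]
Step 5: ref 2 -> HIT, frames=[1,3,2]
Step 6: ref 3 -> HIT, frames=[1,3,2]
Step 7: ref 4 -> FAULT, evict 1, frames=[4,3,2]
Step 8: ref 1 -> FAULT, evict 3, frames=[4,1,2]
At step 8: evicted page 3

Answer: 3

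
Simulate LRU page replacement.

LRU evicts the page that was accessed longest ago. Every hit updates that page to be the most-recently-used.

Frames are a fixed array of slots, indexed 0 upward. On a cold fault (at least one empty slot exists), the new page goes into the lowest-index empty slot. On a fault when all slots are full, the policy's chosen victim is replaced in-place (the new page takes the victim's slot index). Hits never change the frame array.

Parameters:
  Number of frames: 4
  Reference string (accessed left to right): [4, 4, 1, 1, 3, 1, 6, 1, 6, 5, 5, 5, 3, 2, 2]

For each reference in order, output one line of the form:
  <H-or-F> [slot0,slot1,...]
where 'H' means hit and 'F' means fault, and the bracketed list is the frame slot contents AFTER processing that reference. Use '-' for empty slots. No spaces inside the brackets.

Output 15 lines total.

F [4,-,-,-]
H [4,-,-,-]
F [4,1,-,-]
H [4,1,-,-]
F [4,1,3,-]
H [4,1,3,-]
F [4,1,3,6]
H [4,1,3,6]
H [4,1,3,6]
F [5,1,3,6]
H [5,1,3,6]
H [5,1,3,6]
H [5,1,3,6]
F [5,2,3,6]
H [5,2,3,6]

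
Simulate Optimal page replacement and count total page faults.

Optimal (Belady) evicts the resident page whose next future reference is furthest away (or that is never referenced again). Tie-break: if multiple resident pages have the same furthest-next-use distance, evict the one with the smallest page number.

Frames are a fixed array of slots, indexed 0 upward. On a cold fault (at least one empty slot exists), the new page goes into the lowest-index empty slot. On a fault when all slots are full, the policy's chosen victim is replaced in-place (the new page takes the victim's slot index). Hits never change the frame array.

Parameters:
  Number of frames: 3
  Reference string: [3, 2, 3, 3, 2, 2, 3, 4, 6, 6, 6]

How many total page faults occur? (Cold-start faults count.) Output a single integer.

Step 0: ref 3 → FAULT, frames=[3,-,-]
Step 1: ref 2 → FAULT, frames=[3,2,-]
Step 2: ref 3 → HIT, frames=[3,2,-]
Step 3: ref 3 → HIT, frames=[3,2,-]
Step 4: ref 2 → HIT, frames=[3,2,-]
Step 5: ref 2 → HIT, frames=[3,2,-]
Step 6: ref 3 → HIT, frames=[3,2,-]
Step 7: ref 4 → FAULT, frames=[3,2,4]
Step 8: ref 6 → FAULT (evict 2), frames=[3,6,4]
Step 9: ref 6 → HIT, frames=[3,6,4]
Step 10: ref 6 → HIT, frames=[3,6,4]
Total faults: 4

Answer: 4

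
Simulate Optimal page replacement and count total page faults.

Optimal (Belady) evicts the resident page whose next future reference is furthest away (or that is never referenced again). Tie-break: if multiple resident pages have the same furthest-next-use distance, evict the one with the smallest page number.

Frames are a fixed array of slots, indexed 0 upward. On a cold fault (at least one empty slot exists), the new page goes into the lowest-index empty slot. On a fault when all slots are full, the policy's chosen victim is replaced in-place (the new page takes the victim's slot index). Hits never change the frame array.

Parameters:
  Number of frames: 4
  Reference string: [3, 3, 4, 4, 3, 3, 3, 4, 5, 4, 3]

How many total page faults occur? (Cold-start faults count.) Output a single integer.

Step 0: ref 3 → FAULT, frames=[3,-,-,-]
Step 1: ref 3 → HIT, frames=[3,-,-,-]
Step 2: ref 4 → FAULT, frames=[3,4,-,-]
Step 3: ref 4 → HIT, frames=[3,4,-,-]
Step 4: ref 3 → HIT, frames=[3,4,-,-]
Step 5: ref 3 → HIT, frames=[3,4,-,-]
Step 6: ref 3 → HIT, frames=[3,4,-,-]
Step 7: ref 4 → HIT, frames=[3,4,-,-]
Step 8: ref 5 → FAULT, frames=[3,4,5,-]
Step 9: ref 4 → HIT, frames=[3,4,5,-]
Step 10: ref 3 → HIT, frames=[3,4,5,-]
Total faults: 3

Answer: 3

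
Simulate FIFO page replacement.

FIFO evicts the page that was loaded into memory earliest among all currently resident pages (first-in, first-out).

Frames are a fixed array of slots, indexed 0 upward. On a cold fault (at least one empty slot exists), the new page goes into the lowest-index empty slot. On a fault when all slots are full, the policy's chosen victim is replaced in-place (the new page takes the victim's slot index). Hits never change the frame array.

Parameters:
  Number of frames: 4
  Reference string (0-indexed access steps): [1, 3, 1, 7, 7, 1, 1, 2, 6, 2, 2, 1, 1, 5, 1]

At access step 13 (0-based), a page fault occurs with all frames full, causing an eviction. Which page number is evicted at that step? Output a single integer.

Step 0: ref 1 -> FAULT, frames=[1,-,-,-]
Step 1: ref 3 -> FAULT, frames=[1,3,-,-]
Step 2: ref 1 -> HIT, frames=[1,3,-,-]
Step 3: ref 7 -> FAULT, frames=[1,3,7,-]
Step 4: ref 7 -> HIT, frames=[1,3,7,-]
Step 5: ref 1 -> HIT, frames=[1,3,7,-]
Step 6: ref 1 -> HIT, frames=[1,3,7,-]
Step 7: ref 2 -> FAULT, frames=[1,3,7,2]
Step 8: ref 6 -> FAULT, evict 1, frames=[6,3,7,2]
Step 9: ref 2 -> HIT, frames=[6,3,7,2]
Step 10: ref 2 -> HIT, frames=[6,3,7,2]
Step 11: ref 1 -> FAULT, evict 3, frames=[6,1,7,2]
Step 12: ref 1 -> HIT, frames=[6,1,7,2]
Step 13: ref 5 -> FAULT, evict 7, frames=[6,1,5,2]
At step 13: evicted page 7

Answer: 7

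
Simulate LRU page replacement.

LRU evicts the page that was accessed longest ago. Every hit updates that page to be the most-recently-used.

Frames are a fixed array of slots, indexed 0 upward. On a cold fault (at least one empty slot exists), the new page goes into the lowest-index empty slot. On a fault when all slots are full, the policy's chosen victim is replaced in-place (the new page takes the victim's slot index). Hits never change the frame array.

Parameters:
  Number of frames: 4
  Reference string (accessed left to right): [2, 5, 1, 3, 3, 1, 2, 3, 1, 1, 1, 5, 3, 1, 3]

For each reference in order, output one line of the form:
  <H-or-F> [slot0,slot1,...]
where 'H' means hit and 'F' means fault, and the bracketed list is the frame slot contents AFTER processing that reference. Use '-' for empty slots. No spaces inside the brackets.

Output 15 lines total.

F [2,-,-,-]
F [2,5,-,-]
F [2,5,1,-]
F [2,5,1,3]
H [2,5,1,3]
H [2,5,1,3]
H [2,5,1,3]
H [2,5,1,3]
H [2,5,1,3]
H [2,5,1,3]
H [2,5,1,3]
H [2,5,1,3]
H [2,5,1,3]
H [2,5,1,3]
H [2,5,1,3]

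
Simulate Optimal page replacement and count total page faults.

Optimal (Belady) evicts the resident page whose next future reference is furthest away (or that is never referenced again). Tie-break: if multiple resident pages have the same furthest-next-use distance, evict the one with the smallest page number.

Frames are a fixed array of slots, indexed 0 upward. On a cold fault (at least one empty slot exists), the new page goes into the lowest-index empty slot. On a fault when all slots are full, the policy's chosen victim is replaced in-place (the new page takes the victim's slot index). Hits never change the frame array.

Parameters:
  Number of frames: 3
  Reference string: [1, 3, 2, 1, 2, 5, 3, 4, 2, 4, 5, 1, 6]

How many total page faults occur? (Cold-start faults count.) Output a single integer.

Answer: 7

Derivation:
Step 0: ref 1 → FAULT, frames=[1,-,-]
Step 1: ref 3 → FAULT, frames=[1,3,-]
Step 2: ref 2 → FAULT, frames=[1,3,2]
Step 3: ref 1 → HIT, frames=[1,3,2]
Step 4: ref 2 → HIT, frames=[1,3,2]
Step 5: ref 5 → FAULT (evict 1), frames=[5,3,2]
Step 6: ref 3 → HIT, frames=[5,3,2]
Step 7: ref 4 → FAULT (evict 3), frames=[5,4,2]
Step 8: ref 2 → HIT, frames=[5,4,2]
Step 9: ref 4 → HIT, frames=[5,4,2]
Step 10: ref 5 → HIT, frames=[5,4,2]
Step 11: ref 1 → FAULT (evict 2), frames=[5,4,1]
Step 12: ref 6 → FAULT (evict 1), frames=[5,4,6]
Total faults: 7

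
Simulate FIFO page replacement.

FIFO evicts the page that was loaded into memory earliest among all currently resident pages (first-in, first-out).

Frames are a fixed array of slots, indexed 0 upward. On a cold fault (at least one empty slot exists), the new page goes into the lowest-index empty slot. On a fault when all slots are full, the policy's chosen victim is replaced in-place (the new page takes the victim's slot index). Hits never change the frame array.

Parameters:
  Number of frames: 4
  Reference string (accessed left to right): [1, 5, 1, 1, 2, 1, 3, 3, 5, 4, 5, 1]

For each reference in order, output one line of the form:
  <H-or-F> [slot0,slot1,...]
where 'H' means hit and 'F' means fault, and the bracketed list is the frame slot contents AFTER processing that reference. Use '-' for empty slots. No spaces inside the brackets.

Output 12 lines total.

F [1,-,-,-]
F [1,5,-,-]
H [1,5,-,-]
H [1,5,-,-]
F [1,5,2,-]
H [1,5,2,-]
F [1,5,2,3]
H [1,5,2,3]
H [1,5,2,3]
F [4,5,2,3]
H [4,5,2,3]
F [4,1,2,3]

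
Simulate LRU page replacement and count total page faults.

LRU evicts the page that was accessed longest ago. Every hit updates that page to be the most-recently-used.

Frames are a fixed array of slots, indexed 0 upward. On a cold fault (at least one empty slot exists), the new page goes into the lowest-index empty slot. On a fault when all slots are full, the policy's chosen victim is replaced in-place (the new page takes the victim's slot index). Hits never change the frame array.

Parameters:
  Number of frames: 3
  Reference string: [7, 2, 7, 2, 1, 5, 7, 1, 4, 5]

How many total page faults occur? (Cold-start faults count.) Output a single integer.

Answer: 7

Derivation:
Step 0: ref 7 → FAULT, frames=[7,-,-]
Step 1: ref 2 → FAULT, frames=[7,2,-]
Step 2: ref 7 → HIT, frames=[7,2,-]
Step 3: ref 2 → HIT, frames=[7,2,-]
Step 4: ref 1 → FAULT, frames=[7,2,1]
Step 5: ref 5 → FAULT (evict 7), frames=[5,2,1]
Step 6: ref 7 → FAULT (evict 2), frames=[5,7,1]
Step 7: ref 1 → HIT, frames=[5,7,1]
Step 8: ref 4 → FAULT (evict 5), frames=[4,7,1]
Step 9: ref 5 → FAULT (evict 7), frames=[4,5,1]
Total faults: 7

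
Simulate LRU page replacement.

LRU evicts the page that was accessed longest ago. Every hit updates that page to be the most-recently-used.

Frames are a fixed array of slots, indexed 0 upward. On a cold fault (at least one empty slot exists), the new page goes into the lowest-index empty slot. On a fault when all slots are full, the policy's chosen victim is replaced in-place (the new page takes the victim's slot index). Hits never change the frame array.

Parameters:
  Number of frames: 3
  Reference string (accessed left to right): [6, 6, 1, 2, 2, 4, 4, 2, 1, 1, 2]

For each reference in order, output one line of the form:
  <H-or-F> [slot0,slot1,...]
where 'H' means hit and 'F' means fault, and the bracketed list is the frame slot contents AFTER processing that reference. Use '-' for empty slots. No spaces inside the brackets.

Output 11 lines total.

F [6,-,-]
H [6,-,-]
F [6,1,-]
F [6,1,2]
H [6,1,2]
F [4,1,2]
H [4,1,2]
H [4,1,2]
H [4,1,2]
H [4,1,2]
H [4,1,2]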